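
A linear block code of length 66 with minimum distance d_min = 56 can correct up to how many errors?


Correction capability = floor((d-1)/2) = floor((56-1)/2) = 27

27 errors


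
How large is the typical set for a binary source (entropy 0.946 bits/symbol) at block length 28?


log2|A_typical| = nH = 28 * 0.946 = 26.488, so |A_typical| ~ 2^26.488 = 9.412e+07

9.412e+07


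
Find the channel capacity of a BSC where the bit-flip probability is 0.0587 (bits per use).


H(p) = -p*log2(p) - (1-p)*log2(1-p) = -0.0587*log2(0.0587) - 0.9413*log2(0.9413) = 0.240112 + 0.082151 = 0.3223. C = 1 - H(p) = 1 - 0.3223 = 0.6777

0.6777 bits


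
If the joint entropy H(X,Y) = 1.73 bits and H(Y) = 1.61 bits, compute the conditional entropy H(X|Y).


H(X|Y) = H(X,Y) - H(Y) = 1.73 - 1.61 = 0.12

0.12 bits


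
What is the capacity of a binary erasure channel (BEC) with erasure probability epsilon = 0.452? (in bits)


C = 1 - epsilon = 1 - 0.452 = 0.548

0.548 bits


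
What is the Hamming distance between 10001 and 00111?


Count differing positions: ^ . ^ ^ . = 3 differences

3


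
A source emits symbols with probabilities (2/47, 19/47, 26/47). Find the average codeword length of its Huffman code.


Huffman construction (repeatedly merge the two least-probable nodes; each merge adds 1 bit to every symbol beneath it): 2/47 + 19/47 = 21/47; 21/47 + 26/47 = 1. Resulting codeword lengths (in the order the probabilities were given): (2, 2, 1). L_avg = sum(p_i * l_i) = 2/47*2 + 19/47*2 + 26/47*1 = 68/47 = 1.4468

1.4468 bits


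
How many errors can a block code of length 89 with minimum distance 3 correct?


Correction capability = floor((d-1)/2) = floor((3-1)/2) = 1

1 errors


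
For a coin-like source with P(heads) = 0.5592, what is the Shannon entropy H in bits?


H = -p*log2(p) - (1-p)*log2(1-p). -0.5592*log2(0.5592) = 0.468925; -0.4408*log2(0.4408) = 0.520939. H = 0.468925 + 0.520939 = 0.9899

0.9899 bits


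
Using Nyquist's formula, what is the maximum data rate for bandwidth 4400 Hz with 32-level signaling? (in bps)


Rate = 2 * B * log2(M) = 2 * 4400 * 5.0 = 44000.0

44000.0 bps


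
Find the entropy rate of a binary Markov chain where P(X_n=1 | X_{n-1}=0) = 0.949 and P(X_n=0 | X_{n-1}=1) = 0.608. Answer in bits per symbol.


Stationary distribution: pi_0 = p10/(p01+p10) = 0.3905, pi_1 = 0.6095. Entropy rate H' = pi_0*H(p01) + pi_1*H(p10) = 0.3905*0.2906 + 0.6095*0.9661 = 0.7023

0.7023 bits/symbol


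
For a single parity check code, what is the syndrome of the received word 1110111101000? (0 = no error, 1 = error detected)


Syndrome = XOR of all bits = 1 XOR 1 XOR 1 XOR 0 XOR 1 XOR 1 XOR 1 XOR 1 XOR 0 XOR 1 XOR 0 XOR 0 XOR 0 = 0

0


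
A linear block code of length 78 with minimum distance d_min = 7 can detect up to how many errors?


Detection capability = d_min - 1 = 7 - 1 = 6

6 errors


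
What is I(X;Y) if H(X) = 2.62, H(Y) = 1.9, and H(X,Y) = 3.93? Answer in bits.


I(X;Y) = H(X) + H(Y) - H(X,Y) = 2.62 + 1.9 - 3.93 = 0.59

0.59 bits


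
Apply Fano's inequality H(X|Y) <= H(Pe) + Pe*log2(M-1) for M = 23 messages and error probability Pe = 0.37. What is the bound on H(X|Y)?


H(Pe) = -Pe*log2(Pe) - (1-Pe)*log2(1-Pe) = -0.37*log2(0.37) - 0.63*log2(0.63) = 0.530729 + 0.419943 = 0.9507. Pe*log2(M-1) = 0.37*log2(22) = 1.649990. Bound = H(Pe) + Pe*log2(M-1) = 0.530729 + 0.419943 + 1.649990 = 2.6007

2.6007 bits


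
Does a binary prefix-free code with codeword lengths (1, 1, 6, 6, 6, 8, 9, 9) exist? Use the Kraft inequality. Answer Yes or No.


Kraft sum = sum(2^(-l_i)) = 1.0547, need <= 1. Result: violated (a binary prefix-free code with these lengths cannot exist)

No


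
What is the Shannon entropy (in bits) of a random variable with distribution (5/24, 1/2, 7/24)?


H = -sum(p_i * log2(p_i)). Terms: -(5/24)*log2(5/24) = 0.471466; -(1/2)*log2(1/2) = 0.500000; -(7/24)*log2(7/24) = 0.518469. H = 0.471466 + 0.500000 + 0.518469 = 1.4899

1.4899 bits


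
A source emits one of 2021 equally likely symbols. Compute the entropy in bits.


H = log2(n) = log2(2021) = 10.9809

10.9809 bits


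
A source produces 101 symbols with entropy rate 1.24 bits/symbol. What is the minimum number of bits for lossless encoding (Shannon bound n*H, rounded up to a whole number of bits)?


Minimum bits >= n * H = 101 * 1.24 = 125.24, rounded up to a whole number of bits = 126

126 bits


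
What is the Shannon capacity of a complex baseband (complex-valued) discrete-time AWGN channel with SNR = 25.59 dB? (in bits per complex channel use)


SNR_linear = 10^(25.59/10) = 362.243; C = log2(1 + SNR_linear) = log2(1 + 362.243) = 8.5048

8.5048 bits/channel use


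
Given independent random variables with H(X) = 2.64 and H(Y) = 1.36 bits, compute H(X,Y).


For independent variables, H(X,Y) = H(X) + H(Y) = 2.64 + 1.36 = 4.0

4.0 bits


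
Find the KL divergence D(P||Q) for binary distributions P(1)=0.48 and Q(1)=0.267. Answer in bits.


KL = p*log2(p/q) + (1-p)*log2((1-p)/(1-q)) = 0.48*log2(0.48/0.267) + 0.52*log2(0.52/0.733) = 0.1486

0.1486 bits


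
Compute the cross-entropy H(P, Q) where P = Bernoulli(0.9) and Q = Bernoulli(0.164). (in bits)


H(P,Q) = -p*log2(q) - (1-p)*log2(1-q). -0.9*log2(0.164) = 2.347409; -0.1*log2(0.836) = 0.025843. H(P,Q) = 2.347409 + 0.025843 = 2.3733

2.3733 bits


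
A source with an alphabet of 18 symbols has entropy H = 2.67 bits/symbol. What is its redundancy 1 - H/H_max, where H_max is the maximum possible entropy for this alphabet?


H_max = log2(K) = log2(18) = 4.1699 bits/symbol. Redundancy = 1 - H/H_max = 1 - 2.67/4.1699 = 1 - 0.6403 = 0.3597

0.3597


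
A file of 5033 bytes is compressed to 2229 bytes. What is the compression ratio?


Ratio = original / compressed = 5033 / 2229 = 2.258

2.258


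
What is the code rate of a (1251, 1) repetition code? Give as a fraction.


Rate = k/n = 1/1251

1/1251


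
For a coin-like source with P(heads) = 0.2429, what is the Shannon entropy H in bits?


H = -p*log2(p) - (1-p)*log2(1-p). -0.2429*log2(0.2429) = 0.495896; -0.7571*log2(0.7571) = 0.303933. H = 0.495896 + 0.303933 = 0.7998

0.7998 bits


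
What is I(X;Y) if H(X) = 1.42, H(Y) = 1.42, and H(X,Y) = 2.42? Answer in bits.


I(X;Y) = H(X) + H(Y) - H(X,Y) = 1.42 + 1.42 - 2.42 = 0.42

0.42 bits


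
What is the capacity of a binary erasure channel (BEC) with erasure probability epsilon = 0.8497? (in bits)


C = 1 - epsilon = 1 - 0.8497 = 0.1503

0.1503 bits


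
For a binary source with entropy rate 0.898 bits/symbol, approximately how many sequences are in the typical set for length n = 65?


log2|A_typical| = nH = 65 * 0.898 = 58.37, so |A_typical| ~ 2^58.37 = 3.725e+17

3.725e+17


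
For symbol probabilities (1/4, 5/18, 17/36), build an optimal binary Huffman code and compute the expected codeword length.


Huffman construction (repeatedly merge the two least-probable nodes; each merge adds 1 bit to every symbol beneath it): 1/4 + 5/18 = 19/36; 17/36 + 19/36 = 1. Resulting codeword lengths (in the order the probabilities were given): (2, 2, 1). L_avg = sum(p_i * l_i) = 1/4*2 + 5/18*2 + 17/36*1 = 55/36 = 1.5278

1.5278 bits


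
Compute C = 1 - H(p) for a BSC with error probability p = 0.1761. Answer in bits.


H(p) = -p*log2(p) - (1-p)*log2(1-p) = -0.1761*log2(0.1761) - 0.8239*log2(0.8239) = 0.441224 + 0.230246 = 0.6715. C = 1 - H(p) = 1 - 0.6715 = 0.3285

0.3285 bits


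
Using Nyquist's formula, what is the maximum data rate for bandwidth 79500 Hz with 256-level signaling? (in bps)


Rate = 2 * B * log2(M) = 2 * 79500 * 8.0 = 1272000.0

1272000.0 bps


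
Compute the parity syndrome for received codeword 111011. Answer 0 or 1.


Syndrome = XOR of all bits = 1 XOR 1 XOR 1 XOR 0 XOR 1 XOR 1 = 1

1


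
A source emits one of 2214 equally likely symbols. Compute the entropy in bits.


H = log2(n) = log2(2214) = 11.1124

11.1124 bits


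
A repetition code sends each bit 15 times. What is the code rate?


Rate = k/n = 1/15

1/15


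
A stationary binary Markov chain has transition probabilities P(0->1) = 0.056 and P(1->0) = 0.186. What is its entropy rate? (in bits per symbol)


Stationary distribution: pi_0 = p10/(p01+p10) = 0.7686, pi_1 = 0.2314. Entropy rate H' = pi_0*H(p01) + pi_1*H(p10) = 0.7686*0.3114 + 0.2314*0.693 = 0.3997

0.3997 bits/symbol


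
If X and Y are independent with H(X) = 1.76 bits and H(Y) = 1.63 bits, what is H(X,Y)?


For independent variables, H(X,Y) = H(X) + H(Y) = 1.76 + 1.63 = 3.39

3.39 bits


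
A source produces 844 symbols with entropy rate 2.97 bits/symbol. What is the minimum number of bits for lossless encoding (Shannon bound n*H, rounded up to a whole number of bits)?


Minimum bits >= n * H = 844 * 2.97 = 2506.68, rounded up to a whole number of bits = 2507

2507 bits


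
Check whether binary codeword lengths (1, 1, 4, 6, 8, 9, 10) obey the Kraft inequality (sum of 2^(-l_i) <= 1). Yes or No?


Kraft sum = sum(2^(-l_i)) = 1.085, need <= 1. Result: violated (a binary prefix-free code with these lengths cannot exist)

No


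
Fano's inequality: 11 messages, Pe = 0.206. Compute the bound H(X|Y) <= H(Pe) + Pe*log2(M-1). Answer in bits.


H(Pe) = -Pe*log2(Pe) - (1-Pe)*log2(1-Pe) = -0.206*log2(0.206) - 0.794*log2(0.794) = 0.469532 + 0.264235 = 0.7338. Pe*log2(M-1) = 0.206*log2(10) = 0.684317. Bound = H(Pe) + Pe*log2(M-1) = 0.469532 + 0.264235 + 0.684317 = 1.4181

1.4181 bits


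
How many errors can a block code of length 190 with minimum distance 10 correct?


Correction capability = floor((d-1)/2) = floor((10-1)/2) = 4

4 errors


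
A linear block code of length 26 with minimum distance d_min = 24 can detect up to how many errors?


Detection capability = d_min - 1 = 24 - 1 = 23

23 errors


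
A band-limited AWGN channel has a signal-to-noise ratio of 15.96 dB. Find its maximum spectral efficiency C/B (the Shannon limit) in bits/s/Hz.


SNR_linear = 10^(15.96/10) = 39.4457; C/B = log2(1 + SNR_linear) = log2(1 + 39.4457) = 5.3379

5.3379 bits/s/Hz


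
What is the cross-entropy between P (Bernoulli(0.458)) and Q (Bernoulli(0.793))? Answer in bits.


H(P,Q) = -p*log2(q) - (1-p)*log2(1-q). -0.458*log2(0.793) = 0.153250; -0.542*log2(0.207) = 1.231585. H(P,Q) = 0.153250 + 1.231585 = 1.3848

1.3848 bits


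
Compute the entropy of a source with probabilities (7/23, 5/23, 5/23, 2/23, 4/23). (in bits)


H = -sum(p_i * log2(p_i)). Terms: -(7/23)*log2(7/23) = 0.522324; -(5/23)*log2(5/23) = 0.478616; -(5/23)*log2(5/23) = 0.478616; -(2/23)*log2(2/23) = 0.306397; -(4/23)*log2(4/23) = 0.438880. H = 0.522324 + 0.478616 + 0.478616 + 0.306397 + 0.438880 = 2.2248

2.2248 bits


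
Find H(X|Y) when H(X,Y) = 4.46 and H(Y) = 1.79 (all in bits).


H(X|Y) = H(X,Y) - H(Y) = 4.46 - 1.79 = 2.67

2.67 bits


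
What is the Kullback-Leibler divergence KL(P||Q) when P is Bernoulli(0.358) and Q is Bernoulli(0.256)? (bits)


KL = p*log2(p/q) + (1-p)*log2((1-p)/(1-q)) = 0.358*log2(0.358/0.256) + 0.642*log2(0.642/0.744) = 0.0366

0.0366 bits


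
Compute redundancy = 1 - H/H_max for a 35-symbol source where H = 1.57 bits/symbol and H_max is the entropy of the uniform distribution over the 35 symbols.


H_max = log2(K) = log2(35) = 5.1293 bits/symbol. Redundancy = 1 - H/H_max = 1 - 1.57/5.1293 = 1 - 0.3061 = 0.6939

0.6939


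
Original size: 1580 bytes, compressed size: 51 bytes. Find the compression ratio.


Ratio = original / compressed = 1580 / 51 = 30.9804

30.9804


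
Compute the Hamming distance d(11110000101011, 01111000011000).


Count differing positions: ^ . . . ^ . . . ^ ^ . . ^ ^ = 6 differences

6


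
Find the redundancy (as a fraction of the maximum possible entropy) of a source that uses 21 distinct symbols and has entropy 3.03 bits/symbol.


H_max = log2(K) = log2(21) = 4.3923 bits/symbol. Redundancy = 1 - H/H_max = 1 - 3.03/4.3923 = 1 - 0.6898 = 0.3102

0.3102


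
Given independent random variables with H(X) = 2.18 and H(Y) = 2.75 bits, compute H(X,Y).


For independent variables, H(X,Y) = H(X) + H(Y) = 2.18 + 2.75 = 4.93

4.93 bits


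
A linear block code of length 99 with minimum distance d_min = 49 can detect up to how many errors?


Detection capability = d_min - 1 = 49 - 1 = 48

48 errors


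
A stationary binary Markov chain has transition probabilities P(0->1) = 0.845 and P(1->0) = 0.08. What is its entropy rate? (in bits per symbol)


Stationary distribution: pi_0 = p10/(p01+p10) = 0.0865, pi_1 = 0.9135. Entropy rate H' = pi_0*H(p01) + pi_1*H(p10) = 0.0865*0.6222 + 0.9135*0.4022 = 0.4212

0.4212 bits/symbol


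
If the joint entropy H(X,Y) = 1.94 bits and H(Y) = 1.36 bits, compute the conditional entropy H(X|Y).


H(X|Y) = H(X,Y) - H(Y) = 1.94 - 1.36 = 0.58

0.58 bits


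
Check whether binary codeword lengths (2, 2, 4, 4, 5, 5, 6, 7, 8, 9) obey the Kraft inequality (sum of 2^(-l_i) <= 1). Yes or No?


Kraft sum = sum(2^(-l_i)) = 0.7168, need <= 1. Result: satisfied (a binary prefix-free code with these lengths exists)

Yes


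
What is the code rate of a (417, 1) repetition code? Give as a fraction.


Rate = k/n = 1/417

1/417


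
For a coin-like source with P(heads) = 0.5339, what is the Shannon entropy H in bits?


H = -p*log2(p) - (1-p)*log2(1-p). -0.5339*log2(0.5339) = 0.483371; -0.4661*log2(0.4661) = 0.513311. H = 0.483371 + 0.513311 = 0.9967

0.9967 bits


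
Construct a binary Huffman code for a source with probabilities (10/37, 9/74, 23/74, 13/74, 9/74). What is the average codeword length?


Huffman construction (repeatedly merge the two least-probable nodes; each merge adds 1 bit to every symbol beneath it): 9/74 + 9/74 = 9/37; 13/74 + 9/37 = 31/74; 10/37 + 23/74 = 43/74; 31/74 + 43/74 = 1. Resulting codeword lengths (in the order the probabilities were given): (2, 3, 2, 2, 3). L_avg = sum(p_i * l_i) = 10/37*2 + 9/74*3 + 23/74*2 + 13/74*2 + 9/74*3 = 83/37 = 2.2432

2.2432 bits


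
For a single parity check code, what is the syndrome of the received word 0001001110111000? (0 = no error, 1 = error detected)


Syndrome = XOR of all bits = 0 XOR 0 XOR 0 XOR 1 XOR 0 XOR 0 XOR 1 XOR 1 XOR 1 XOR 0 XOR 1 XOR 1 XOR 1 XOR 0 XOR 0 XOR 0 = 1

1


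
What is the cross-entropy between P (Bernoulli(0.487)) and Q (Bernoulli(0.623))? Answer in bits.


H(P,Q) = -p*log2(q) - (1-p)*log2(1-q). -0.487*log2(0.623) = 0.332473; -0.513*log2(0.377) = 0.721978. H(P,Q) = 0.332473 + 0.721978 = 1.0545

1.0545 bits


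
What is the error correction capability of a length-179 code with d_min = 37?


Correction capability = floor((d-1)/2) = floor((37-1)/2) = 18

18 errors


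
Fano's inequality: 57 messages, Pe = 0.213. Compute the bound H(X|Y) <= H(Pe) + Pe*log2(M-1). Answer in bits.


H(Pe) = -Pe*log2(Pe) - (1-Pe)*log2(1-Pe) = -0.213*log2(0.213) - 0.787*log2(0.787) = 0.475219 + 0.271959 = 0.7472. Pe*log2(M-1) = 0.213*log2(56) = 1.236967. Bound = H(Pe) + Pe*log2(M-1) = 0.475219 + 0.271959 + 1.236967 = 1.9841

1.9841 bits


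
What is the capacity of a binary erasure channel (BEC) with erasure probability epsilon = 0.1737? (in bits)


C = 1 - epsilon = 1 - 0.1737 = 0.8263

0.8263 bits


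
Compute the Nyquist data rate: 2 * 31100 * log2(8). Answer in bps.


Rate = 2 * B * log2(M) = 2 * 31100 * 3.0 = 186600.0

186600.0 bps


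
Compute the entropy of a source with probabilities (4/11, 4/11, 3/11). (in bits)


H = -sum(p_i * log2(p_i)). Terms: -(4/11)*log2(4/11) = 0.530702; -(4/11)*log2(4/11) = 0.530702; -(3/11)*log2(3/11) = 0.511219. H = 0.530702 + 0.530702 + 0.511219 = 1.5726

1.5726 bits


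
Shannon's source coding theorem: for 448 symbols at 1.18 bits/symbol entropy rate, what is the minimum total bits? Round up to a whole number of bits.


Minimum bits >= n * H = 448 * 1.18 = 528.64, rounded up to a whole number of bits = 529

529 bits


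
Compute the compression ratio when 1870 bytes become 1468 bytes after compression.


Ratio = original / compressed = 1870 / 1468 = 1.2738

1.2738


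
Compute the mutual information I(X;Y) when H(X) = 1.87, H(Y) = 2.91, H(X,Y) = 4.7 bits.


I(X;Y) = H(X) + H(Y) - H(X,Y) = 1.87 + 2.91 - 4.7 = 0.08

0.08 bits


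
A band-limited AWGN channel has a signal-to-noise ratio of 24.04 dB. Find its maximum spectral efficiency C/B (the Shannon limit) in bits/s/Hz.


SNR_linear = 10^(24.04/10) = 253.5129; C/B = log2(1 + SNR_linear) = log2(1 + 253.5129) = 7.9916

7.9916 bits/s/Hz


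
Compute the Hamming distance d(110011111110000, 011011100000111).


Count differing positions: ^ . ^ . . . . ^ ^ ^ ^ . ^ ^ ^ = 9 differences

9


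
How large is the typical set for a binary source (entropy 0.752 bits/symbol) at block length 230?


log2|A_typical| = nH = 230 * 0.752 = 172.96, so |A_typical| ~ 2^172.96 = 1.165e+52

1.165e+52


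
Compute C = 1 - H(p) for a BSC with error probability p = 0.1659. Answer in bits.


H(p) = -p*log2(p) - (1-p)*log2(1-p) = -0.1659*log2(0.1659) - 0.8341*log2(0.8341) = 0.429949 + 0.218290 = 0.6482. C = 1 - H(p) = 1 - 0.6482 = 0.3518

0.3518 bits


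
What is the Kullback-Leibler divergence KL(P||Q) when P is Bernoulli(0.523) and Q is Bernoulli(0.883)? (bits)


KL = p*log2(p/q) + (1-p)*log2((1-p)/(1-q)) = 0.523*log2(0.523/0.883) + 0.477*log2(0.477/0.117) = 0.5719

0.5719 bits


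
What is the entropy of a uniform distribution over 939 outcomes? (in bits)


H = log2(n) = log2(939) = 9.875

9.875 bits


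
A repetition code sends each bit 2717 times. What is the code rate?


Rate = k/n = 1/2717

1/2717


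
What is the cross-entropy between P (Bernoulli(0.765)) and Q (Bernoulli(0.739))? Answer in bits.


H(P,Q) = -p*log2(q) - (1-p)*log2(1-q). -0.765*log2(0.739) = 0.333811; -0.235*log2(0.261) = 0.455401. H(P,Q) = 0.333811 + 0.455401 = 0.7892

0.7892 bits


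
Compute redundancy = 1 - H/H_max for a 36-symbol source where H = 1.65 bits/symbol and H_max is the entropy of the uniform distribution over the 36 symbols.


H_max = log2(K) = log2(36) = 5.1699 bits/symbol. Redundancy = 1 - H/H_max = 1 - 1.65/5.1699 = 1 - 0.3192 = 0.6808

0.6808


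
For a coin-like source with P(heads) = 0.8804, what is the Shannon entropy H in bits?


H = -p*log2(p) - (1-p)*log2(1-p). -0.8804*log2(0.8804) = 0.161790; -0.1196*log2(0.1196) = 0.366420. H = 0.161790 + 0.366420 = 0.5282

0.5282 bits


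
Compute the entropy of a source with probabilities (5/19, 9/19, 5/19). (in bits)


H = -sum(p_i * log2(p_i)). Terms: -(5/19)*log2(5/19) = 0.506842; -(9/19)*log2(9/19) = 0.510633; -(5/19)*log2(5/19) = 0.506842. H = 0.506842 + 0.510633 + 0.506842 = 1.5243

1.5243 bits


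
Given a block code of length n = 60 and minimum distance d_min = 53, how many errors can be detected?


Detection capability = d_min - 1 = 53 - 1 = 52

52 errors


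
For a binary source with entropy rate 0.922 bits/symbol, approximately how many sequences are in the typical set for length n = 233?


log2|A_typical| = nH = 233 * 0.922 = 214.826, so |A_typical| ~ 2^214.826 = 4.667e+64

4.667e+64


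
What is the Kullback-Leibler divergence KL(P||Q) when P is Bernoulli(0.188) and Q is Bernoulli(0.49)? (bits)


KL = p*log2(p/q) + (1-p)*log2((1-p)/(1-q)) = 0.188*log2(0.188/0.49) + 0.812*log2(0.812/0.51) = 0.285

0.285 bits


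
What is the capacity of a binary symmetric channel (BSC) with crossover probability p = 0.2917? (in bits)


H(p) = -p*log2(p) - (1-p)*log2(1-p) = -0.2917*log2(0.2917) - 0.7083*log2(0.7083) = 0.518480 + 0.352427 = 0.8709. C = 1 - H(p) = 1 - 0.8709 = 0.1291

0.1291 bits


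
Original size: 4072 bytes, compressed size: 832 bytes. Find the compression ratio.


Ratio = original / compressed = 4072 / 832 = 4.8942

4.8942


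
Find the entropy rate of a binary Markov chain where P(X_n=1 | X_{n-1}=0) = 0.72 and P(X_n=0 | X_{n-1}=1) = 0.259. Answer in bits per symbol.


Stationary distribution: pi_0 = p10/(p01+p10) = 0.2646, pi_1 = 0.7354. Entropy rate H' = pi_0*H(p01) + pi_1*H(p10) = 0.2646*0.8555 + 0.7354*0.8252 = 0.8332

0.8332 bits/symbol


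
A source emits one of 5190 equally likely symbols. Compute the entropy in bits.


H = log2(n) = log2(5190) = 12.3415

12.3415 bits


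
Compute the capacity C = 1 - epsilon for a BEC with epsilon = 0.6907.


C = 1 - epsilon = 1 - 0.6907 = 0.3093

0.3093 bits


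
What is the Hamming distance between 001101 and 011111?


Count differing positions: . ^ . . ^ . = 2 differences

2


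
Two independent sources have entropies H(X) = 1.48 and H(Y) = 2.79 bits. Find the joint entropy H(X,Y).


For independent variables, H(X,Y) = H(X) + H(Y) = 1.48 + 2.79 = 4.27

4.27 bits


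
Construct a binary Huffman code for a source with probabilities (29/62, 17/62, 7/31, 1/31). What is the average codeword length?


Huffman construction (repeatedly merge the two least-probable nodes; each merge adds 1 bit to every symbol beneath it): 1/31 + 7/31 = 8/31; 8/31 + 17/62 = 33/62; 29/62 + 33/62 = 1. Resulting codeword lengths (in the order the probabilities were given): (1, 2, 3, 3). L_avg = sum(p_i * l_i) = 29/62*1 + 17/62*2 + 7/31*3 + 1/31*3 = 111/62 = 1.7903

1.7903 bits


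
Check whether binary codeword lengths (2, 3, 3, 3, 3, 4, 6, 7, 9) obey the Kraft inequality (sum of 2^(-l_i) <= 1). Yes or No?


Kraft sum = sum(2^(-l_i)) = 0.8379, need <= 1. Result: satisfied (a binary prefix-free code with these lengths exists)

Yes


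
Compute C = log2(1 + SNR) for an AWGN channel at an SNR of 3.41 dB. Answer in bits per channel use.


SNR_linear = 10^(3.41/10) = 2.1928; C = log2(1 + SNR_linear) = log2(1 + 2.1928) = 1.6748

1.6748 bits/channel use


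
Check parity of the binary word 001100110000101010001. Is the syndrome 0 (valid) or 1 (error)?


Syndrome = XOR of all bits = 0 XOR 0 XOR 1 XOR 1 XOR 0 XOR 0 XOR 1 XOR 1 XOR 0 XOR 0 XOR 0 XOR 0 XOR 1 XOR 0 XOR 1 XOR 0 XOR 1 XOR 0 XOR 0 XOR 0 XOR 1 = 0

0


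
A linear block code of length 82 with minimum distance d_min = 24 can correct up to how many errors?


Correction capability = floor((d-1)/2) = floor((24-1)/2) = 11

11 errors


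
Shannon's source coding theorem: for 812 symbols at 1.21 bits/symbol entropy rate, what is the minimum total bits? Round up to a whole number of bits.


Minimum bits >= n * H = 812 * 1.21 = 982.52, rounded up to a whole number of bits = 983

983 bits


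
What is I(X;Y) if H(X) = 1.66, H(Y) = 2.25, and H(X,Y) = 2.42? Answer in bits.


I(X;Y) = H(X) + H(Y) - H(X,Y) = 1.66 + 2.25 - 2.42 = 1.49

1.49 bits


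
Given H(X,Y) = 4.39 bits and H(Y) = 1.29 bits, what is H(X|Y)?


H(X|Y) = H(X,Y) - H(Y) = 4.39 - 1.29 = 3.1

3.1 bits


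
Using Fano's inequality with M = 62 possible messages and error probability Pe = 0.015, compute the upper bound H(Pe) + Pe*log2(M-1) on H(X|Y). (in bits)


H(Pe) = -Pe*log2(Pe) - (1-Pe)*log2(1-Pe) = -0.015*log2(0.015) - 0.985*log2(0.985) = 0.090883 + 0.021477 = 0.1124. Pe*log2(M-1) = 0.015*log2(61) = 0.088961. Bound = H(Pe) + Pe*log2(M-1) = 0.090883 + 0.021477 + 0.088961 = 0.2013

0.2013 bits


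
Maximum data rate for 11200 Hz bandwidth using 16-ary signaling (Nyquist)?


Rate = 2 * B * log2(M) = 2 * 11200 * 4.0 = 89600.0

89600.0 bps


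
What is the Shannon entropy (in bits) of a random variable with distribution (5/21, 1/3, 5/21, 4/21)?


H = -sum(p_i * log2(p_i)). Terms: -(5/21)*log2(5/21) = 0.492950; -(1/3)*log2(1/3) = 0.528321; -(5/21)*log2(5/21) = 0.492950; -(4/21)*log2(4/21) = 0.455680. H = 0.492950 + 0.528321 + 0.492950 + 0.455680 = 1.9699

1.9699 bits


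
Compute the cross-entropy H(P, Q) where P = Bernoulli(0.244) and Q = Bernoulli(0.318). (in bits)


H(P,Q) = -p*log2(q) - (1-p)*log2(1-q). -0.244*log2(0.318) = 0.403308; -0.756*log2(0.682) = 0.417430. H(P,Q) = 0.403308 + 0.417430 = 0.8207

0.8207 bits


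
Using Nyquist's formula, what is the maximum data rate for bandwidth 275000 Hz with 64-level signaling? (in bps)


Rate = 2 * B * log2(M) = 2 * 275000 * 6.0 = 3300000.0

3300000.0 bps


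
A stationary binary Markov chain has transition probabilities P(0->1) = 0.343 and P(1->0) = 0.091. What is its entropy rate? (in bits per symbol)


Stationary distribution: pi_0 = p10/(p01+p10) = 0.2097, pi_1 = 0.7903. Entropy rate H' = pi_0*H(p01) + pi_1*H(p10) = 0.2097*0.9277 + 0.7903*0.4398 = 0.5421

0.5421 bits/symbol


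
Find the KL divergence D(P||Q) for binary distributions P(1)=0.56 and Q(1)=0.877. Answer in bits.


KL = p*log2(p/q) + (1-p)*log2((1-p)/(1-q)) = 0.56*log2(0.56/0.877) + 0.44*log2(0.44/0.123) = 0.4467

0.4467 bits


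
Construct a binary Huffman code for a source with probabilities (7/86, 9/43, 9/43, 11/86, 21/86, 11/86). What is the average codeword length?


Huffman construction (repeatedly merge the two least-probable nodes; each merge adds 1 bit to every symbol beneath it): 7/86 + 11/86 = 9/43; 11/86 + 9/43 = 29/86; 9/43 + 9/43 = 18/43; 21/86 + 29/86 = 25/43; 18/43 + 25/43 = 1. Resulting codeword lengths (in the order the probabilities were given): (3, 3, 2, 3, 2, 3). L_avg = sum(p_i * l_i) = 7/86*3 + 9/43*3 + 9/43*2 + 11/86*3 + 21/86*2 + 11/86*3 = 219/86 = 2.5465

2.5465 bits


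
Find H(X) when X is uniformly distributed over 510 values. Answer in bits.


H = log2(n) = log2(510) = 8.9944

8.9944 bits


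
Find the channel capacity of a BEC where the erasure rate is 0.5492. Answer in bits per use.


C = 1 - epsilon = 1 - 0.5492 = 0.4508

0.4508 bits


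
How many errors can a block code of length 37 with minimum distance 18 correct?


Correction capability = floor((d-1)/2) = floor((18-1)/2) = 8

8 errors


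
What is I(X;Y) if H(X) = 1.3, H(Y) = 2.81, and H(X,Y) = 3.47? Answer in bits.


I(X;Y) = H(X) + H(Y) - H(X,Y) = 1.3 + 2.81 - 3.47 = 0.64

0.64 bits


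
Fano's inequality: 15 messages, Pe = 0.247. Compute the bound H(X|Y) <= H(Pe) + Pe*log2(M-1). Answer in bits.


H(Pe) = -Pe*log2(Pe) - (1-Pe)*log2(1-Pe) = -0.247*log2(0.247) - 0.753*log2(0.753) = 0.498302 + 0.308187 = 0.8065. Pe*log2(M-1) = 0.247*log2(14) = 0.940417. Bound = H(Pe) + Pe*log2(M-1) = 0.498302 + 0.308187 + 0.940417 = 1.7469

1.7469 bits


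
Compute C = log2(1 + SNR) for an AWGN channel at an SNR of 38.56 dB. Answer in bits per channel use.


SNR_linear = 10^(38.56/10) = 7177.9429; C = log2(1 + SNR_linear) = log2(1 + 7177.9429) = 12.8096

12.8096 bits/channel use


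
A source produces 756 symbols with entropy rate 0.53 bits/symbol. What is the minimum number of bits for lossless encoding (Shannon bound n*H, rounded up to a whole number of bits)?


Minimum bits >= n * H = 756 * 0.53 = 400.68, rounded up to a whole number of bits = 401

401 bits


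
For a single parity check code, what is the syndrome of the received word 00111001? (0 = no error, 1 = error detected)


Syndrome = XOR of all bits = 0 XOR 0 XOR 1 XOR 1 XOR 1 XOR 0 XOR 0 XOR 1 = 0

0


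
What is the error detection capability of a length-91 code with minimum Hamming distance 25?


Detection capability = d_min - 1 = 25 - 1 = 24

24 errors


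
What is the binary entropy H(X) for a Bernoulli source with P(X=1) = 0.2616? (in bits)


H = -p*log2(p) - (1-p)*log2(1-p). -0.2616*log2(0.2616) = 0.506082; -0.7384*log2(0.7384) = 0.323069. H = 0.506082 + 0.323069 = 0.8292

0.8292 bits


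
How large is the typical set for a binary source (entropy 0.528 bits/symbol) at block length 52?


log2|A_typical| = nH = 52 * 0.528 = 27.456, so |A_typical| ~ 2^27.456 = 1.841e+08

1.841e+08


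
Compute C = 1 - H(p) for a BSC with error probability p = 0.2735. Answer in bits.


H(p) = -p*log2(p) - (1-p)*log2(1-p) = -0.2735*log2(0.2735) - 0.7265*log2(0.7265) = 0.511551 + 0.334891 = 0.8464. C = 1 - H(p) = 1 - 0.8464 = 0.1536

0.1536 bits


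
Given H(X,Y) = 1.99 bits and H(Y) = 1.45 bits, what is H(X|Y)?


H(X|Y) = H(X,Y) - H(Y) = 1.99 - 1.45 = 0.54

0.54 bits


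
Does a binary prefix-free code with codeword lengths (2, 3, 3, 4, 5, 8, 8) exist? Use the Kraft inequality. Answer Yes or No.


Kraft sum = sum(2^(-l_i)) = 0.6016, need <= 1. Result: satisfied (a binary prefix-free code with these lengths exists)

Yes


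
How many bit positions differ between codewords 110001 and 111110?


Count differing positions: . . ^ ^ ^ ^ = 4 differences

4


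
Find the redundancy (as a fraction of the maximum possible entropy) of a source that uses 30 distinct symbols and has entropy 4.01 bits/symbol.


H_max = log2(K) = log2(30) = 4.9069 bits/symbol. Redundancy = 1 - H/H_max = 1 - 4.01/4.9069 = 1 - 0.8172 = 0.1828

0.1828


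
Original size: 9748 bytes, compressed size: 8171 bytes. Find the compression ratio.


Ratio = original / compressed = 9748 / 8171 = 1.193

1.193


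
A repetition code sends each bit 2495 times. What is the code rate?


Rate = k/n = 1/2495

1/2495


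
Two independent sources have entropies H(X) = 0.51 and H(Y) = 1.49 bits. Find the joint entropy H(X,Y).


For independent variables, H(X,Y) = H(X) + H(Y) = 0.51 + 1.49 = 2.0

2.0 bits


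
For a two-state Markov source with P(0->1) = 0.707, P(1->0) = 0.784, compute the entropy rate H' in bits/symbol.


Stationary distribution: pi_0 = p10/(p01+p10) = 0.5258, pi_1 = 0.4742. Entropy rate H' = pi_0*H(p01) + pi_1*H(p10) = 0.5258*0.8726 + 0.4742*0.7528 = 0.8158

0.8158 bits/symbol


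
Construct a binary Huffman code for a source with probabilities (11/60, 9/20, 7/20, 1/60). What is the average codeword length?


Huffman construction (repeatedly merge the two least-probable nodes; each merge adds 1 bit to every symbol beneath it): 1/60 + 11/60 = 1/5; 1/5 + 7/20 = 11/20; 9/20 + 11/20 = 1. Resulting codeword lengths (in the order the probabilities were given): (3, 1, 2, 3). L_avg = sum(p_i * l_i) = 11/60*3 + 9/20*1 + 7/20*2 + 1/60*3 = 7/4 = 1.75

1.75 bits


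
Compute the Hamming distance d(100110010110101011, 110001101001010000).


Count differing positions: . ^ . ^ ^ ^ ^ ^ ^ ^ ^ ^ ^ ^ ^ . ^ ^ = 15 differences

15


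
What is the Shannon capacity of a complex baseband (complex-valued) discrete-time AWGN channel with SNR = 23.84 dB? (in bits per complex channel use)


SNR_linear = 10^(23.84/10) = 242.1029; C = log2(1 + SNR_linear) = log2(1 + 242.1029) = 7.9254

7.9254 bits/channel use


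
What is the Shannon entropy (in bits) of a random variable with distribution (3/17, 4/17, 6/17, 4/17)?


H = -sum(p_i * log2(p_i)). Terms: -(3/17)*log2(3/17) = 0.441618; -(4/17)*log2(4/17) = 0.491168; -(6/17)*log2(6/17) = 0.530294; -(4/17)*log2(4/17) = 0.491168. H = 0.441618 + 0.491168 + 0.530294 + 0.491168 = 1.9542

1.9542 bits


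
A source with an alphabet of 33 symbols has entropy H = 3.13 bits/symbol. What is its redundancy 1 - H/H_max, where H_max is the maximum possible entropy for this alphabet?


H_max = log2(K) = log2(33) = 5.0444 bits/symbol. Redundancy = 1 - H/H_max = 1 - 3.13/5.0444 = 1 - 0.6205 = 0.3795

0.3795


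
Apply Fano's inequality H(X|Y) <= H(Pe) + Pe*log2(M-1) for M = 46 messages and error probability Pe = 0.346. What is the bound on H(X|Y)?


H(Pe) = -Pe*log2(Pe) - (1-Pe)*log2(1-Pe) = -0.346*log2(0.346) - 0.654*log2(0.654) = 0.529780 + 0.400665 = 0.9304. Pe*log2(M-1) = 0.346*log2(45) = 1.900181. Bound = H(Pe) + Pe*log2(M-1) = 0.529780 + 0.400665 + 1.900181 = 2.8306

2.8306 bits


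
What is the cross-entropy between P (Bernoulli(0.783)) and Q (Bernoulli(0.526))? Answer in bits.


H(P,Q) = -p*log2(q) - (1-p)*log2(1-q). -0.783*log2(0.526) = 0.725736; -0.217*log2(0.474) = 0.233718. H(P,Q) = 0.725736 + 0.233718 = 0.9595

0.9595 bits


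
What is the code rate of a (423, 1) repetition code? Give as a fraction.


Rate = k/n = 1/423

1/423


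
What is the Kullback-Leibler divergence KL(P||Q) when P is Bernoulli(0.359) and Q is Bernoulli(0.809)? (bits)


KL = p*log2(p/q) + (1-p)*log2((1-p)/(1-q)) = 0.359*log2(0.359/0.809) + 0.641*log2(0.641/0.191) = 0.6989

0.6989 bits


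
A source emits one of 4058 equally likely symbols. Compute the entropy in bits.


H = log2(n) = log2(4058) = 11.9866

11.9866 bits


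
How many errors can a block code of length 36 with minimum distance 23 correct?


Correction capability = floor((d-1)/2) = floor((23-1)/2) = 11

11 errors


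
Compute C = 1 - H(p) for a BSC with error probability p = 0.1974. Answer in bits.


H(p) = -p*log2(p) - (1-p)*log2(1-p) = -0.1974*log2(0.1974) - 0.8026*log2(0.8026) = 0.462075 + 0.254622 = 0.7167. C = 1 - H(p) = 1 - 0.7167 = 0.2833

0.2833 bits


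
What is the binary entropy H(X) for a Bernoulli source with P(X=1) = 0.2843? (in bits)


H = -p*log2(p) - (1-p)*log2(1-p). -0.2843*log2(0.2843) = 0.515866; -0.7157*log2(0.7157) = 0.345378. H = 0.515866 + 0.345378 = 0.8612

0.8612 bits


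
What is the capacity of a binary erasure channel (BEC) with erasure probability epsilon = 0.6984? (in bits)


C = 1 - epsilon = 1 - 0.6984 = 0.3016

0.3016 bits


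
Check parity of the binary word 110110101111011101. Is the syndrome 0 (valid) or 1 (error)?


Syndrome = XOR of all bits = 1 XOR 1 XOR 0 XOR 1 XOR 1 XOR 0 XOR 1 XOR 0 XOR 1 XOR 1 XOR 1 XOR 1 XOR 0 XOR 1 XOR 1 XOR 1 XOR 0 XOR 1 = 1

1


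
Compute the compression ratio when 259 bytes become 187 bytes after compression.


Ratio = original / compressed = 259 / 187 = 1.385

1.385


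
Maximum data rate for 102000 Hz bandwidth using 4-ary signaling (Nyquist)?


Rate = 2 * B * log2(M) = 2 * 102000 * 2.0 = 408000.0

408000.0 bps


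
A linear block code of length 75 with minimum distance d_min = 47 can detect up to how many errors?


Detection capability = d_min - 1 = 47 - 1 = 46

46 errors


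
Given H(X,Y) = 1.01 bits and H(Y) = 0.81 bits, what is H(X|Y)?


H(X|Y) = H(X,Y) - H(Y) = 1.01 - 0.81 = 0.2

0.2 bits


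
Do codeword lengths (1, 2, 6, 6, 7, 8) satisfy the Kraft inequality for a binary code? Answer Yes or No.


Kraft sum = sum(2^(-l_i)) = 0.793, need <= 1. Result: satisfied (a binary prefix-free code with these lengths exists)

Yes


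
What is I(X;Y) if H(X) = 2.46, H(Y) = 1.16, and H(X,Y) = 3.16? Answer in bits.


I(X;Y) = H(X) + H(Y) - H(X,Y) = 2.46 + 1.16 - 3.16 = 0.46

0.46 bits


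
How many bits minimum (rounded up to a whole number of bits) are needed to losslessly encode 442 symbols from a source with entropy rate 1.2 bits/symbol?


Minimum bits >= n * H = 442 * 1.2 = 530.4, rounded up to a whole number of bits = 531

531 bits


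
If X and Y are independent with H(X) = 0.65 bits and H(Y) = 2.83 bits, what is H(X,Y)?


For independent variables, H(X,Y) = H(X) + H(Y) = 0.65 + 2.83 = 3.48

3.48 bits


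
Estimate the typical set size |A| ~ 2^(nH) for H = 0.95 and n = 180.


log2|A_typical| = nH = 180 * 0.95 = 171.0, so |A_typical| ~ 2^171.0 = 2.993e+51

2.993e+51


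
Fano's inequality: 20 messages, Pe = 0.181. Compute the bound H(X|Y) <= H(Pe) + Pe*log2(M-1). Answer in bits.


H(Pe) = -Pe*log2(Pe) - (1-Pe)*log2(1-Pe) = -0.181*log2(0.181) - 0.819*log2(0.819) = 0.446335 + 0.235925 = 0.6823. Pe*log2(M-1) = 0.181*log2(19) = 0.768875. Bound = H(Pe) + Pe*log2(M-1) = 0.446335 + 0.235925 + 0.768875 = 1.4511

1.4511 bits


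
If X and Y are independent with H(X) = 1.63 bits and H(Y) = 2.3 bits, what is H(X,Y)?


For independent variables, H(X,Y) = H(X) + H(Y) = 1.63 + 2.3 = 3.93

3.93 bits


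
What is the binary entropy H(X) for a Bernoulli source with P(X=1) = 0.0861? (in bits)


H = -p*log2(p) - (1-p)*log2(1-p). -0.0861*log2(0.0861) = 0.304608; -0.9139*log2(0.9139) = 0.118708. H = 0.304608 + 0.118708 = 0.4233

0.4233 bits


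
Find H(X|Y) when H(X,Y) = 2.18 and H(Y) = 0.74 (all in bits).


H(X|Y) = H(X,Y) - H(Y) = 2.18 - 0.74 = 1.44

1.44 bits


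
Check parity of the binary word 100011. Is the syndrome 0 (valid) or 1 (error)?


Syndrome = XOR of all bits = 1 XOR 0 XOR 0 XOR 0 XOR 1 XOR 1 = 1

1


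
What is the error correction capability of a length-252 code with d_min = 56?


Correction capability = floor((d-1)/2) = floor((56-1)/2) = 27

27 errors


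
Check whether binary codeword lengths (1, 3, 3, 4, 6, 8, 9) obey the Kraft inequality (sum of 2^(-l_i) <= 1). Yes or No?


Kraft sum = sum(2^(-l_i)) = 0.834, need <= 1. Result: satisfied (a binary prefix-free code with these lengths exists)

Yes


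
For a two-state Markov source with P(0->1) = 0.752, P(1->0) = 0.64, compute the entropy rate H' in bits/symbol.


Stationary distribution: pi_0 = p10/(p01+p10) = 0.4598, pi_1 = 0.5402. Entropy rate H' = pi_0*H(p01) + pi_1*H(p10) = 0.4598*0.8081 + 0.5402*0.9427 = 0.8808

0.8808 bits/symbol


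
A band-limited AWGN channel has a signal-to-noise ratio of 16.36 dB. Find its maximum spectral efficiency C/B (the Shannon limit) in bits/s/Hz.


SNR_linear = 10^(16.36/10) = 43.2514; C/B = log2(1 + SNR_linear) = log2(1 + 43.2514) = 5.4677

5.4677 bits/s/Hz


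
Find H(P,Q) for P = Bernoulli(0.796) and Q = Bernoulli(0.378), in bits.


H(P,Q) = -p*log2(q) - (1-p)*log2(1-q). -0.796*log2(0.378) = 1.117219; -0.204*log2(0.622) = 0.139743. H(P,Q) = 1.117219 + 0.139743 = 1.257

1.257 bits


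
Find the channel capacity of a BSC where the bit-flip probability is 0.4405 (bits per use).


H(p) = -p*log2(p) - (1-p)*log2(1-p) = -0.4405*log2(0.4405) - 0.5595*log2(0.5595) = 0.521017 + 0.468743 = 0.9898. C = 1 - H(p) = 1 - 0.9898 = 0.0102

0.0102 bits


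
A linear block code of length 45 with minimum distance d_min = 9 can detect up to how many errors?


Detection capability = d_min - 1 = 9 - 1 = 8

8 errors


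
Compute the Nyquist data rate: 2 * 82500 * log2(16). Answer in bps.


Rate = 2 * B * log2(M) = 2 * 82500 * 4.0 = 660000.0

660000.0 bps


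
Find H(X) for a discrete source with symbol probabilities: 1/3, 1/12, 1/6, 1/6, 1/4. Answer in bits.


H = -sum(p_i * log2(p_i)). Terms: -(1/3)*log2(1/3) = 0.528321; -(1/12)*log2(1/12) = 0.298747; -(1/6)*log2(1/6) = 0.430827; -(1/6)*log2(1/6) = 0.430827; -(1/4)*log2(1/4) = 0.500000. H = 0.528321 + 0.298747 + 0.430827 + 0.430827 + 0.500000 = 2.1887

2.1887 bits


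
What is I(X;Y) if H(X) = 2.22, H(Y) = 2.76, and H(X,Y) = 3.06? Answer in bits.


I(X;Y) = H(X) + H(Y) - H(X,Y) = 2.22 + 2.76 - 3.06 = 1.92

1.92 bits


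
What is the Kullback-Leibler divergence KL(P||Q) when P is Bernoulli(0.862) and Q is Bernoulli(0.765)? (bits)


KL = p*log2(p/q) + (1-p)*log2((1-p)/(1-q)) = 0.862*log2(0.862/0.765) + 0.138*log2(0.138/0.235) = 0.0425

0.0425 bits


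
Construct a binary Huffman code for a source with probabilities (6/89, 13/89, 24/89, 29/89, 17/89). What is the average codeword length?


Huffman construction (repeatedly merge the two least-probable nodes; each merge adds 1 bit to every symbol beneath it): 6/89 + 13/89 = 19/89; 17/89 + 19/89 = 36/89; 24/89 + 29/89 = 53/89; 36/89 + 53/89 = 1. Resulting codeword lengths (in the order the probabilities were given): (3, 3, 2, 2, 2). L_avg = sum(p_i * l_i) = 6/89*3 + 13/89*3 + 24/89*2 + 29/89*2 + 17/89*2 = 197/89 = 2.2135

2.2135 bits


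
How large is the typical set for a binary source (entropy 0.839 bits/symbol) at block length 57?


log2|A_typical| = nH = 57 * 0.839 = 47.823, so |A_typical| ~ 2^47.823 = 2.490e+14

2.490e+14


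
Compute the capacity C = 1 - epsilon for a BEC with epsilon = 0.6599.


C = 1 - epsilon = 1 - 0.6599 = 0.3401

0.3401 bits


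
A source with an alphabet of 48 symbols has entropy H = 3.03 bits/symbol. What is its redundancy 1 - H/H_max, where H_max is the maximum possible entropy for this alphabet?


H_max = log2(K) = log2(48) = 5.585 bits/symbol. Redundancy = 1 - H/H_max = 1 - 3.03/5.585 = 1 - 0.5425 = 0.4575

0.4575


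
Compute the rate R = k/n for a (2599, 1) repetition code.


Rate = k/n = 1/2599

1/2599
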